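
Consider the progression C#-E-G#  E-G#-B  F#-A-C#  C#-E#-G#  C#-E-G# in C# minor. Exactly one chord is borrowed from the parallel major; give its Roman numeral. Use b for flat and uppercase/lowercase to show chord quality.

In C# minor (with V from harmonic minor) the diatonic chords are C#m, D#dim, E, F#m, G#, A, B. C#–E–G# = C#m, E–G#–B = E and F#–A–C# = F#m are all diatonic. But C#–E#–G# is foreign: the diatonic i on degree 1 is C#m, whereas C# comes from C# major. It is labeled I.

I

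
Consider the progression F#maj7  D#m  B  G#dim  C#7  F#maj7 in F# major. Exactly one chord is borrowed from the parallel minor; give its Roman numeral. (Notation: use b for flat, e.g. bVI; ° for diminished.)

In F# major the diatonic chords are F#, G#m, A#m, B, C#, D#m, E#dim. F#maj7, D#m, B and C#7 are all diatonic. G#dim (G#–B–D) doesn't fit — on degree 2 F# major would have G#m (ii). G#dim is the degree-2 chord of F# minor, so it is the borrowed ii°.

ii°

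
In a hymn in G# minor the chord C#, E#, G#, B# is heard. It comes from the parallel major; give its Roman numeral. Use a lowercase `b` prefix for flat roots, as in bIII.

IVmaj7

C# is scale degree 4 in G# minor. Diatonically G# minor has C#m (iv) on that degree; C#–E#–G#–B# is instead the major-seventh chord native to G# major, so it takes the label IVmaj7.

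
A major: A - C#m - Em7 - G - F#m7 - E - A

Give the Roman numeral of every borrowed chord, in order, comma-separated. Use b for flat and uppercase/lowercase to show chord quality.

A major has the diatonic set A, Bm, C#m, D, E, F#m, G#dim. A, C#m, F#m7 and E are all diatonic. Em7 (E–G–B–D) doesn't fit — on degree 5 A major would have E (V). Em7 is the degree-5 chord of A minor, so it is the borrowed v7. But G (G–B–D) is foreign: the diatonic vii° on degree 7 is G#dim, whereas G comes from A minor. It is labeled bVII.

v7, bVII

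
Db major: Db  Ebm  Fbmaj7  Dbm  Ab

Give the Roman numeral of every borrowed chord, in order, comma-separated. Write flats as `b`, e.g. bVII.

bIIImaj7, i

In Db major the diatonic chords are Db, Ebm, Fm, Gb, Ab, Bbm, Cdim. Of the given chords, Db, Ebm and Ab are diatonic. Fbmaj7 (Fb–Ab–Cb–Eb) is not: scale degree 3 in Db major carries Fm (iii). In Db minor the chord on that degree is Fbmaj7, so here it functions as bIIImaj7, borrowed from the parallel minor. Dbm (Db–Fb–Ab) is not: scale degree 1 in Db major carries Db (I). In Db minor the chord on that degree is Dbm, so here it functions as i, borrowed from the parallel minor.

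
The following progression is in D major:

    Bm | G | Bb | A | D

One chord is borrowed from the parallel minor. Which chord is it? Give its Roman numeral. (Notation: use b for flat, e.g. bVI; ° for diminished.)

bVI

In D major the diatonic chords are D, Em, F#m, G, A, Bm, C#dim. Bm, G, A and D are all diatonic. But Bb (Bb–D–F) is foreign: the diatonic vi on degree 6 is Bm, whereas Bb comes from D minor. It is labeled bVI.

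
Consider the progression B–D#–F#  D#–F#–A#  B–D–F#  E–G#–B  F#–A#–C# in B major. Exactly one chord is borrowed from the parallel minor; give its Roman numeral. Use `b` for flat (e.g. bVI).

i

B major has the diatonic set B, C#m, D#m, E, F#, G#m, A#dim. Of the given chords, B–D#–F# = B, D#–F#–A# = D#m, E–G#–B = E and F#–A#–C# = F# are diatonic. B–D–F# is not: scale degree 1 in B major carries B (I). In B minor the chord on that degree is Bm, so here it functions as i, borrowed from the parallel minor.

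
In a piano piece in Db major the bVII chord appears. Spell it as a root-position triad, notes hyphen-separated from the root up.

The root of bVII is the lowered 7th degree: C becomes Cb. Building the major chord from the parallel minor on Cb: Cb–Eb–Gb.

Cb-Eb-Gb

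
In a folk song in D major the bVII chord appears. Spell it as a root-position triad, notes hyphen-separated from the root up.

C-E-G

bVII is built on the lowered scale degree 7. In D major degree 7 is C#; lowered it becomes C. Building the major chord from the parallel minor on C: C–E–G.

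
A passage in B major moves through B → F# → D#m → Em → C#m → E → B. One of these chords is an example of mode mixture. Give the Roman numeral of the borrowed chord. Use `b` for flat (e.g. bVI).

The diatonic triads in B major are B, C#m, D#m, E, F#, G#m, A#dim. B, F#, D#m, C#m and E all belong to that set. Em (E–G–B) doesn't fit — on degree 4 B major would have E (IV). Em is the degree-4 chord of B minor, so it is the borrowed iv.

iv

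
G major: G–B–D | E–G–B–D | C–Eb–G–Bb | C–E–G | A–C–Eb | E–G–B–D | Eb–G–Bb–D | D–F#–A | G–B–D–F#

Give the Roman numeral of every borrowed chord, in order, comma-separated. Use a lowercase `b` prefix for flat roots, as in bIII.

G major has the diatonic set G, Am, Bm, C, D, Em, F#dim. Of the given chords, G–B–D = G, E–G–B–D = Em7, C–E–G = C, D–F#–A = D and G–B–D–F# = Gmaj7 are diatonic. C–Eb–G–Bb doesn't fit — on degree 4 G major would have C (IV). Cm7 is the degree-4 chord of G minor, so it is the borrowed iv7. A–C–Eb is not: scale degree 2 in G major carries Am (ii). In G minor the chord on that degree is Adim, so here it functions as ii°, borrowed from the parallel minor. Eb–G–Bb–D is not: scale degree 6 in G major carries Em (vi). In G minor the chord on that degree is Ebmaj7, so here it functions as bVImaj7, borrowed from the parallel minor.

iv7, ii°, bVImaj7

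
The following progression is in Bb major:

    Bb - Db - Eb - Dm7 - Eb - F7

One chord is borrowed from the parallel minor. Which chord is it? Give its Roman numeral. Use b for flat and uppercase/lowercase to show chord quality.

bIII

In Bb major the diatonic chords are Bb, Cm, Dm, Eb, F, Gm, Adim. Bb, Eb, Dm7 and F7 are all diatonic. Db (Db–F–Ab) is not: scale degree 3 in Bb major carries Dm (iii). In Bb minor the chord on that degree is Db, so here it functions as bIII, borrowed from the parallel minor.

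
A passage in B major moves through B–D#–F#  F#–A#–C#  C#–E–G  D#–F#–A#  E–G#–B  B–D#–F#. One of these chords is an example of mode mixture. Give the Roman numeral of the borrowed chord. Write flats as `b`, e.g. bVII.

ii°

In B major the diatonic chords are B, C#m, D#m, E, F#, G#m, A#dim. Of the given chords, B–D#–F# = B, F#–A#–C# = F#, D#–F#–A# = D#m and E–G#–B = E are diatonic. C#–E–G doesn't fit — on degree 2 B major would have C#m (ii). C#dim is the degree-2 chord of B minor, so it is the borrowed ii°.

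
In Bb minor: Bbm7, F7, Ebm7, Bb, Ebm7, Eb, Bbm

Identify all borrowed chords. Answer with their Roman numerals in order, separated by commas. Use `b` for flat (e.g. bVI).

I, IV

In Bb minor (with V from harmonic minor) the diatonic chords are Bbm, Cdim, Db, Ebm, F, Gb, Ab. Of the given chords, Bbm7, F7, Ebm7 and Bbm are diatonic. But Bb (Bb–D–F) is foreign: the diatonic i on degree 1 is Bbm, whereas Bb comes from Bb major. It is labeled I. Eb (Eb–G–Bb) doesn't fit — on degree 4 Bb minor would have Ebm (iv). Eb is the degree-4 chord of Bb major, so it is the borrowed IV.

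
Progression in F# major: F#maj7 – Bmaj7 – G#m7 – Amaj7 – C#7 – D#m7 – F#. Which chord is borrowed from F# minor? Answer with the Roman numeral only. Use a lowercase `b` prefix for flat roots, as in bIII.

The diatonic triads in F# major are F#, G#m, A#m, B, C#, D#m, E#dim. Of the given chords, F#maj7, Bmaj7, G#m7, C#7, D#m7 and F# are diatonic. Amaj7 (A–C#–E–G#) doesn't fit — on degree 3 F# major would have A#m (iii). Amaj7 is the degree-3 chord of F# minor, so it is the borrowed bIIImaj7.

bIIImaj7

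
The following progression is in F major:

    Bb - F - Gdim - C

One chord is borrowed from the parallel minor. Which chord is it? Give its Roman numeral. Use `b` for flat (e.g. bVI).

In F major the diatonic chords are F, Gm, Am, Bb, C, Dm, Edim. Bb, F and C are all diatonic. Gdim (G–Bb–Db) doesn't fit — on degree 2 F major would have Gm (ii). Gdim is the degree-2 chord of F minor, so it is the borrowed ii°.

ii°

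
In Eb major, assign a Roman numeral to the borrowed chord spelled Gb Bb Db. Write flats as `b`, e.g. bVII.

bIII

Gb is the lowered form of scale degree 3 in Eb major (the diatonic degree 3 is G). Diatonically Eb major has Gm (iii) on that degree; Gb–Bb–Db is instead the major chord native to Eb minor, so it takes the label bIII.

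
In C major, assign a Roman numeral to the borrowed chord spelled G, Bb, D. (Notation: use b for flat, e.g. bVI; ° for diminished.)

The root G is the diatonic 5th degree of C major; the borrowing shows in the chord quality. G–Bb–D is a minor chord — the form found in C minor, not the diatonic V (G). Borrowed into C major it is written v.

v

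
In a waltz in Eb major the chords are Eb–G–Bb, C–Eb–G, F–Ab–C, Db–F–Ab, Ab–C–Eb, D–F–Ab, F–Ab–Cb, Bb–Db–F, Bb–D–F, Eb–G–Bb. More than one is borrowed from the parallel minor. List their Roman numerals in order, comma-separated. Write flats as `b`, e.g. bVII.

Eb major has the diatonic set Eb, Fm, Gm, Ab, Bb, Cm, Ddim. Of the given chords, Eb–G–Bb = Eb, C–Eb–G = Cm, F–Ab–C = Fm, Ab–C–Eb = Ab, D–F–Ab = Ddim and Bb–D–F = Bb are diatonic. But Db–F–Ab is foreign: the diatonic vii° on degree 7 is Ddim, whereas Db comes from Eb minor. It is labeled bVII. But F–Ab–Cb is foreign: the diatonic ii on degree 2 is Fm, whereas Fdim comes from Eb minor. It is labeled ii°. Bb–Db–F is not: scale degree 5 in Eb major carries Bb (V). In Eb minor the chord on that degree is Bbm, so here it functions as v, borrowed from the parallel minor.

bVII, ii°, v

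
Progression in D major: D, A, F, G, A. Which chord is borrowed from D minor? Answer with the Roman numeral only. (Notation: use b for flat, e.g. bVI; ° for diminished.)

D major has the diatonic set D, Em, F#m, G, A, Bm, C#dim. D, A and G are all diatonic. But F (F–A–C) is foreign: the diatonic iii on degree 3 is F#m, whereas F comes from D minor. It is labeled bIII.

bIII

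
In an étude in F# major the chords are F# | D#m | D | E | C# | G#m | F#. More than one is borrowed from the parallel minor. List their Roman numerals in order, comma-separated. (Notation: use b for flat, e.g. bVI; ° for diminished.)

bVI, bVII

In F# major the diatonic chords are F#, G#m, A#m, B, C#, D#m, E#dim. F#, D#m, C# and G#m all belong to that set. D (D–F#–A) doesn't fit — on degree 6 F# major would have D#m (vi). D is the degree-6 chord of F# minor, so it is the borrowed bVI. But E (E–G#–B) is foreign: the diatonic vii° on degree 7 is E#dim, whereas E comes from F# minor. It is labeled bVII.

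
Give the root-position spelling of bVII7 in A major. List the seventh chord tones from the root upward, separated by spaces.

G B D F

Scale degree 7 in A major is G#. bVII7 uses the lowered form, G, taken from A minor. In A minor the chord on G is G–B–D–F.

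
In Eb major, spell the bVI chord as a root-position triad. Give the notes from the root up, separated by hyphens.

Cb-Eb-Gb

The root of bVI is the lowered 6th degree: C becomes Cb. Building the major chord from the parallel minor on Cb: Cb–Eb–Gb.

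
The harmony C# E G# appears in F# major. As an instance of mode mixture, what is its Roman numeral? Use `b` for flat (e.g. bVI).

C# is scale degree 5 in F# major. Diatonically F# major has C# (V) on that degree; C#–E–G# is instead the minor chord native to F# minor, so it takes the label v.

v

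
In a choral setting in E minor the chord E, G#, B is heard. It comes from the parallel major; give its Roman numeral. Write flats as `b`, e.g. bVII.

E is scale degree 1 in E minor. The diatonic chord on degree 1 would be Em (i), but E–G#–B is the major chord from E major. As a borrowed chord it is labeled I.

I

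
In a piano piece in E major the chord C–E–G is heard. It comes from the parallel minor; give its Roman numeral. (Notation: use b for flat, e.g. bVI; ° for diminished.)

bVI

C is the lowered form of scale degree 6 in E major (the diatonic degree 6 is C#). Diatonically E major has C#m (vi) on that degree; C–E–G is instead the major chord native to E minor, so it takes the label bVI.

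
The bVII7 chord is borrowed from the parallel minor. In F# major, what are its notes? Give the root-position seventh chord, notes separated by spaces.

E G# B D

The root of bVII7 is the lowered 7th degree: E# becomes E. Building the dominant-seventh chord from the parallel minor on E: E–G#–B–D.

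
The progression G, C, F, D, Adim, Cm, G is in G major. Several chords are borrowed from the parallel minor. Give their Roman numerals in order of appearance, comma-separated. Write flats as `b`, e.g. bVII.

In G major the diatonic chords are G, Am, Bm, C, D, Em, F#dim. G, C and D are all diatonic. F (F–A–C) doesn't fit — on degree 7 G major would have F#dim (vii°). F is the degree-7 chord of G minor, so it is the borrowed bVII. Adim (A–C–Eb) doesn't fit — on degree 2 G major would have Am (ii). Adim is the degree-2 chord of G minor, so it is the borrowed ii°. But Cm (C–Eb–G) is foreign: the diatonic IV on degree 4 is C, whereas Cm comes from G minor. It is labeled iv.

bVII, ii°, iv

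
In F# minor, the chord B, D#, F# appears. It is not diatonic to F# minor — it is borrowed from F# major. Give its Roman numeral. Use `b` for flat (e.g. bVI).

B is scale degree 4 in F# minor. The diatonic chord on degree 4 would be Bm (iv), but B–D#–F# is the major chord from F# major. As a borrowed chord it is labeled IV.

IV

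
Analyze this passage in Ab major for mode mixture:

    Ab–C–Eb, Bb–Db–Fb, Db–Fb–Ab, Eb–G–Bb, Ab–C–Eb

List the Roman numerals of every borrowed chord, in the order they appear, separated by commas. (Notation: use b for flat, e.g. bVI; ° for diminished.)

Ab major has the diatonic set Ab, Bbm, Cm, Db, Eb, Fm, Gdim. Ab–C–Eb = Ab and Eb–G–Bb = Eb are both diatonic. But Bb–Db–Fb is foreign: the diatonic ii on degree 2 is Bbm, whereas Bbdim comes from Ab minor. It is labeled ii°. Db–Fb–Ab is not: scale degree 4 in Ab major carries Db (IV). In Ab minor the chord on that degree is Dbm, so here it functions as iv, borrowed from the parallel minor.

ii°, iv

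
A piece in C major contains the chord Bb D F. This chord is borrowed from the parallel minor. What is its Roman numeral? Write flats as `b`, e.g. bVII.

bVII

Bb is the lowered form of scale degree 7 in C major (the diatonic degree 7 is B). Bb–D–F is a major chord — the form found in C minor, not the diatonic vii° (Bdim). Borrowed into C major it is written bVII.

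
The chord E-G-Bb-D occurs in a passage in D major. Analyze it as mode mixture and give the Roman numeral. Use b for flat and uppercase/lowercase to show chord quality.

iiø7

E is scale degree 2 in D major. Diatonically D major has Em (ii) on that degree; E–G–Bb–D is instead the half-diminished-seventh chord native to D minor, so it takes the label iiø7.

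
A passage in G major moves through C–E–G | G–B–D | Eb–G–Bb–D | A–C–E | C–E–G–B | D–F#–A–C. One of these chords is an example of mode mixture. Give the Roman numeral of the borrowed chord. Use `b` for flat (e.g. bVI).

bVImaj7

G major has the diatonic set G, Am, Bm, C, D, Em, F#dim. C–E–G = C, G–B–D = G, A–C–E = Am, C–E–G–B = Cmaj7 and D–F#–A–C = D7 all belong to that set. Eb–G–Bb–D is not: scale degree 6 in G major carries Em (vi). In G minor the chord on that degree is Ebmaj7, so here it functions as bVImaj7, borrowed from the parallel minor.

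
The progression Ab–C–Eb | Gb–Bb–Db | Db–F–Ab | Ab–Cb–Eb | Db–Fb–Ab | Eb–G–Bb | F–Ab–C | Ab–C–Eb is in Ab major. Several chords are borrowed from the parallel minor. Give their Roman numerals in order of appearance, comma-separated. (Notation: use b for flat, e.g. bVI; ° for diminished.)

The diatonic triads in Ab major are Ab, Bbm, Cm, Db, Eb, Fm, Gdim. Ab–C–Eb = Ab, Db–F–Ab = Db, Eb–G–Bb = Eb and F–Ab–C = Fm all belong to that set. Gb–Bb–Db is not: scale degree 7 in Ab major carries Gdim (vii°). In Ab minor the chord on that degree is Gb, so here it functions as bVII, borrowed from the parallel minor. Ab–Cb–Eb doesn't fit — on degree 1 Ab major would have Ab (I). Abm is the degree-1 chord of Ab minor, so it is the borrowed i. Db–Fb–Ab is not: scale degree 4 in Ab major carries Db (IV). In Ab minor the chord on that degree is Dbm, so here it functions as iv, borrowed from the parallel minor.

bVII, i, iv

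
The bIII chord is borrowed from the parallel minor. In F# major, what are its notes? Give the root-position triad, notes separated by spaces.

bIII is built on the lowered scale degree 3. In F# major degree 3 is A#; lowered it becomes A. Stacking thirds in F# minor on A gives A–C#–E.

A C# E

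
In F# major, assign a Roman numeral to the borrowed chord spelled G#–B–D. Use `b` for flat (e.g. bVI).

ii°

The root G# is the diatonic 2nd degree of F# major; the borrowing shows in the chord quality. The diatonic chord on degree 2 would be G#m (ii), but G#–B–D is the diminished chord from F# minor. As a borrowed chord it is labeled ii°.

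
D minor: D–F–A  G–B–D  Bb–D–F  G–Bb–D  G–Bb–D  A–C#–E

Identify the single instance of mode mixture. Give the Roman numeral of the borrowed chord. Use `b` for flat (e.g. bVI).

IV

In D minor (with V from harmonic minor) the diatonic chords are Dm, Edim, F, Gm, A, Bb, C. Of the given chords, D–F–A = Dm, Bb–D–F = Bb, G–Bb–D = Gm and A–C#–E = A are diatonic. G–B–D doesn't fit — on degree 4 D minor would have Gm (iv). G is the degree-4 chord of D major, so it is the borrowed IV.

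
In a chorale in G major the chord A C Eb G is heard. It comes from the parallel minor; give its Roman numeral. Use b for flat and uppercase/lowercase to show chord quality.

The root A is the diatonic 2nd degree of G major; the borrowing shows in the chord quality. Diatonically G major has Am (ii) on that degree; A–C–Eb–G is instead the half-diminished-seventh chord native to G minor, so it takes the label iiø7.

iiø7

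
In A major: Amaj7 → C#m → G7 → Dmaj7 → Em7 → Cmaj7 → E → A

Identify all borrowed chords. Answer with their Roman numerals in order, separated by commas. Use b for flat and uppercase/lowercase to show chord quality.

The diatonic triads in A major are A, Bm, C#m, D, E, F#m, G#dim. Amaj7, C#m, Dmaj7, E and A all belong to that set. But G7 (G–B–D–F) is foreign: the diatonic vii° on degree 7 is G#dim, whereas G7 comes from A minor. It is labeled bVII7. But Em7 (E–G–B–D) is foreign: the diatonic V on degree 5 is E, whereas Em7 comes from A minor. It is labeled v7. Cmaj7 (C–E–G–B) doesn't fit — on degree 3 A major would have C#m (iii). Cmaj7 is the degree-3 chord of A minor, so it is the borrowed bIIImaj7.

bVII7, v7, bIIImaj7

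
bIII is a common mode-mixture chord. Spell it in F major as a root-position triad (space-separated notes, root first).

The root of bIII is the lowered 3rd degree: A becomes Ab. Stacking thirds in F minor on Ab gives Ab–C–Eb.

Ab C Eb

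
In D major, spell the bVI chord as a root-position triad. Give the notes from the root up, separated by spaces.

bVI is built on the lowered scale degree 6. In D major degree 6 is B; lowered it becomes Bb. Building the major chord from the parallel minor on Bb: Bb–D–F.

Bb D F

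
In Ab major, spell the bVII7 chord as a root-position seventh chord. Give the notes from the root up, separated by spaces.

Gb Bb Db Fb

bVII7 is built on the lowered scale degree 7. In Ab major degree 7 is G; lowered it becomes Gb. Building the dominant-seventh chord from the parallel minor on Gb: Gb–Bb–Db–Fb.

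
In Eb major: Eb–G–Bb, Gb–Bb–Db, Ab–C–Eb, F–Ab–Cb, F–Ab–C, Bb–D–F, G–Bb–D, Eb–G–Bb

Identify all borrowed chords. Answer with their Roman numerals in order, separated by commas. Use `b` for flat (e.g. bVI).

The diatonic triads in Eb major are Eb, Fm, Gm, Ab, Bb, Cm, Ddim. Eb–G–Bb = Eb, Ab–C–Eb = Ab, F–Ab–C = Fm, Bb–D–F = Bb and G–Bb–D = Gm all belong to that set. Gb–Bb–Db is not: scale degree 3 in Eb major carries Gm (iii). In Eb minor the chord on that degree is Gb, so here it functions as bIII, borrowed from the parallel minor. F–Ab–Cb doesn't fit — on degree 2 Eb major would have Fm (ii). Fdim is the degree-2 chord of Eb minor, so it is the borrowed ii°.

bIII, ii°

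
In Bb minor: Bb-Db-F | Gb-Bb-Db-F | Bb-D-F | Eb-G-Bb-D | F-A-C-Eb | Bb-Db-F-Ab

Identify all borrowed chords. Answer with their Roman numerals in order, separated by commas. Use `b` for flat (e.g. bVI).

I, IVmaj7

The diatonic triads in Bb minor (with V from harmonic minor) are Bbm, Cdim, Db, Ebm, F, Gb, Ab. Of the given chords, Bb–Db–F = Bbm, Gb–Bb–Db–F = Gbmaj7, F–A–C–Eb = F7 and Bb–Db–F–Ab = Bbm7 are diatonic. But Bb–D–F is foreign: the diatonic i on degree 1 is Bbm, whereas Bb comes from Bb major. It is labeled I. But Eb–G–Bb–D is foreign: the diatonic iv on degree 4 is Ebm, whereas Ebmaj7 comes from Bb major. It is labeled IVmaj7.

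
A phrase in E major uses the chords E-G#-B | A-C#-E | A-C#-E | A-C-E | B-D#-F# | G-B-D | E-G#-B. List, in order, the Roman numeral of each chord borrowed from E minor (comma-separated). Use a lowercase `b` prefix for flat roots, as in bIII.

iv, bIII

E major has the diatonic set E, F#m, G#m, A, B, C#m, D#dim. E–G#–B = E, A–C#–E = A and B–D#–F# = B are all diatonic. A–C–E is not: scale degree 4 in E major carries A (IV). In E minor the chord on that degree is Am, so here it functions as iv, borrowed from the parallel minor. But G–B–D is foreign: the diatonic iii on degree 3 is G#m, whereas G comes from E minor. It is labeled bIII.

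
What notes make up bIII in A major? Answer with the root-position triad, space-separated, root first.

Scale degree 3 in A major is C#. bIII uses the lowered form, C, taken from A minor. Building the major chord from the parallel minor on C: C–E–G.

C E G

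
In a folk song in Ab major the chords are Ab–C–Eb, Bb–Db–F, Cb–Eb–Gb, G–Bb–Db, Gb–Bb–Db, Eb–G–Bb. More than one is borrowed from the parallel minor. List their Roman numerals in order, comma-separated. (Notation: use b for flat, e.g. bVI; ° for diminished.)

In Ab major the diatonic chords are Ab, Bbm, Cm, Db, Eb, Fm, Gdim. Of the given chords, Ab–C–Eb = Ab, Bb–Db–F = Bbm, G–Bb–Db = Gdim and Eb–G–Bb = Eb are diatonic. But Cb–Eb–Gb is foreign: the diatonic iii on degree 3 is Cm, whereas Cb comes from Ab minor. It is labeled bIII. But Gb–Bb–Db is foreign: the diatonic vii° on degree 7 is Gdim, whereas Gb comes from Ab minor. It is labeled bVII.

bIII, bVII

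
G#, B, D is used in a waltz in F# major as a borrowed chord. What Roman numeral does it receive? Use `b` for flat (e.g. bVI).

ii°

The root G# is the diatonic 2nd degree of F# major; the borrowing shows in the chord quality. Diatonically F# major has G#m (ii) on that degree; G#–B–D is instead the diminished chord native to F# minor, so it takes the label ii°.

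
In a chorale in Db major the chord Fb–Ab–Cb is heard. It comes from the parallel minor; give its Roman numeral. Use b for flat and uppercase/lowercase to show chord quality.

Fb is the lowered form of scale degree 3 in Db major (the diatonic degree 3 is F). Diatonically Db major has Fm (iii) on that degree; Fb–Ab–Cb is instead the major chord native to Db minor, so it takes the label bIII.

bIII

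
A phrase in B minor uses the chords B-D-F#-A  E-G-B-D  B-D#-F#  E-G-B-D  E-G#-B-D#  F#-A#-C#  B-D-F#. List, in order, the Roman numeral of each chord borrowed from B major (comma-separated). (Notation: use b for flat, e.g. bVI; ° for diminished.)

B minor has the diatonic set Bm, C#dim, D, Em, F#, G, A (with V from harmonic minor). B–D–F#–A = Bm7, E–G–B–D = Em7, F#–A#–C# = F# and B–D–F# = Bm are all diatonic. B–D#–F# doesn't fit — on degree 1 B minor would have Bm (i). B is the degree-1 chord of B major, so it is the borrowed I. But E–G#–B–D# is foreign: the diatonic iv on degree 4 is Em, whereas Emaj7 comes from B major. It is labeled IVmaj7.

I, IVmaj7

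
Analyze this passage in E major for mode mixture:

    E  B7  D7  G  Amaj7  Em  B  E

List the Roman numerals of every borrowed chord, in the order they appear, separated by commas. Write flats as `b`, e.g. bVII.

E major has the diatonic set E, F#m, G#m, A, B, C#m, D#dim. Of the given chords, E, B7, Amaj7 and B are diatonic. D7 (D–F#–A–C) doesn't fit — on degree 7 E major would have D#dim (vii°). D7 is the degree-7 chord of E minor, so it is the borrowed bVII7. But G (G–B–D) is foreign: the diatonic iii on degree 3 is G#m, whereas G comes from E minor. It is labeled bIII. Em (E–G–B) doesn't fit — on degree 1 E major would have E (I). Em is the degree-1 chord of E minor, so it is the borrowed i.

bVII7, bIII, i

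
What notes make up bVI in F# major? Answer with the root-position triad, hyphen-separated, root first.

bVI is built on the lowered scale degree 6. In F# major degree 6 is D#; lowered it becomes D. Stacking thirds in F# minor on D gives D–F#–A.

D-F#-A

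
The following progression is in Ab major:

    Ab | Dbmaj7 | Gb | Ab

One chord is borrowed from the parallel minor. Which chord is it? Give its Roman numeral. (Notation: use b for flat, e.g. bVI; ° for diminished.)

bVII

In Ab major the diatonic chords are Ab, Bbm, Cm, Db, Eb, Fm, Gdim. Of the given chords, Ab and Dbmaj7 are diatonic. But Gb (Gb–Bb–Db) is foreign: the diatonic vii° on degree 7 is Gdim, whereas Gb comes from Ab minor. It is labeled bVII.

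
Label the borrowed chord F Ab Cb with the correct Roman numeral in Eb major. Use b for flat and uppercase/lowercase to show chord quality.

ii°

F is scale degree 2 in Eb major. Diatonically Eb major has Fm (ii) on that degree; F–Ab–Cb is instead the diminished chord native to Eb minor, so it takes the label ii°.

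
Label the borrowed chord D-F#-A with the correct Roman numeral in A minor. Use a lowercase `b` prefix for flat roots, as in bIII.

D is scale degree 4 in A minor. Diatonically A minor has Dm (iv) on that degree; D–F#–A is instead the major chord native to A major, so it takes the label IV.

IV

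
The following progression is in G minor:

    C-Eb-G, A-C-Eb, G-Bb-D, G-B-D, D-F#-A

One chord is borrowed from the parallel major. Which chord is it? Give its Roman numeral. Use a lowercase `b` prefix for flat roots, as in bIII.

G minor has the diatonic set Gm, Adim, Bb, Cm, D, Eb, F (with V from harmonic minor). C–Eb–G = Cm, A–C–Eb = Adim, G–Bb–D = Gm and D–F#–A = D all belong to that set. But G–B–D is foreign: the diatonic i on degree 1 is Gm, whereas G comes from G major. It is labeled I.

I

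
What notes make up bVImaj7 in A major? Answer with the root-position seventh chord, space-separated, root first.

The root of bVImaj7 is the lowered 6th degree: F# becomes F. In A minor the chord on F is F–A–C–E.

F A C E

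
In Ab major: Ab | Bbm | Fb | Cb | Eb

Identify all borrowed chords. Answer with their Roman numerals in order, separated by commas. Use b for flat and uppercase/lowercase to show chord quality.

bVI, bIII

Ab major has the diatonic set Ab, Bbm, Cm, Db, Eb, Fm, Gdim. Ab, Bbm and Eb are all diatonic. Fb (Fb–Ab–Cb) is not: scale degree 6 in Ab major carries Fm (vi). In Ab minor the chord on that degree is Fb, so here it functions as bVI, borrowed from the parallel minor. Cb (Cb–Eb–Gb) is not: scale degree 3 in Ab major carries Cm (iii). In Ab minor the chord on that degree is Cb, so here it functions as bIII, borrowed from the parallel minor.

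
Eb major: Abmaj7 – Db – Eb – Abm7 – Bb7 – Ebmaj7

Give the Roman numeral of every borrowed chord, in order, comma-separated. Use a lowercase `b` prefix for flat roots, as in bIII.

The diatonic triads in Eb major are Eb, Fm, Gm, Ab, Bb, Cm, Ddim. Abmaj7, Eb, Bb7 and Ebmaj7 all belong to that set. But Db (Db–F–Ab) is foreign: the diatonic vii° on degree 7 is Ddim, whereas Db comes from Eb minor. It is labeled bVII. Abm7 (Ab–Cb–Eb–Gb) doesn't fit — on degree 4 Eb major would have Ab (IV). Abm7 is the degree-4 chord of Eb minor, so it is the borrowed iv7.

bVII, iv7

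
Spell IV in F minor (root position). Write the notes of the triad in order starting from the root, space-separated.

The root, Bb, is scale degree 4 — the same note in F minor and F major; only the chord quality changes. Building the major chord from the parallel major on Bb: Bb–D–F.

Bb D F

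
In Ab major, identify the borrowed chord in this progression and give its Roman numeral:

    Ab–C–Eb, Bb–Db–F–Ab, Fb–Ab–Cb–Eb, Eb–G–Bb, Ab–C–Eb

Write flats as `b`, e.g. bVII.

In Ab major the diatonic chords are Ab, Bbm, Cm, Db, Eb, Fm, Gdim. Of the given chords, Ab–C–Eb = Ab, Bb–Db–F–Ab = Bbm7 and Eb–G–Bb = Eb are diatonic. Fb–Ab–Cb–Eb is not: scale degree 6 in Ab major carries Fm (vi). In Ab minor the chord on that degree is Fbmaj7, so here it functions as bVImaj7, borrowed from the parallel minor.

bVImaj7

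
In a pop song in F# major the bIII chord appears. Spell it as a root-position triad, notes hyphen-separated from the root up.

Scale degree 3 in F# major is A#. bIII uses the lowered form, A, taken from F# minor. In F# minor the chord on A is A–C#–E.

A-C#-E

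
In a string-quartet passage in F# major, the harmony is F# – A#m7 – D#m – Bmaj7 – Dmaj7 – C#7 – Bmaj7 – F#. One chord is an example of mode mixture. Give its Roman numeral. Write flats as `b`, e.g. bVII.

bVImaj7

In F# major the diatonic chords are F#, G#m, A#m, B, C#, D#m, E#dim. F#, A#m7, D#m, Bmaj7 and C#7 are all diatonic. But Dmaj7 (D–F#–A–C#) is foreign: the diatonic vi on degree 6 is D#m, whereas Dmaj7 comes from F# minor. It is labeled bVImaj7.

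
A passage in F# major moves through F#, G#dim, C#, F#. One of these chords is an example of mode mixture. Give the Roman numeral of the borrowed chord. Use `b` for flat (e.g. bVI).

F# major has the diatonic set F#, G#m, A#m, B, C#, D#m, E#dim. Of the given chords, F# and C# are diatonic. G#dim (G#–B–D) is not: scale degree 2 in F# major carries G#m (ii). In F# minor the chord on that degree is G#dim, so here it functions as ii°, borrowed from the parallel minor.

ii°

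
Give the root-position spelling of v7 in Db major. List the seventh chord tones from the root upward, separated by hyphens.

Ab-Cb-Eb-Gb

The root, Ab, is scale degree 5 — the same note in Db major and Db minor; only the chord quality changes. Building the minor-seventh chord from the parallel minor on Ab: Ab–Cb–Eb–Gb.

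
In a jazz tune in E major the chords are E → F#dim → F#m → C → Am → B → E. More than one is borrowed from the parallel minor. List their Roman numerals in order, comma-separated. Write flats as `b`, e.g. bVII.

ii°, bVI, iv

In E major the diatonic chords are E, F#m, G#m, A, B, C#m, D#dim. E, F#m and B are all diatonic. F#dim (F#–A–C) is not: scale degree 2 in E major carries F#m (ii). In E minor the chord on that degree is F#dim, so here it functions as ii°, borrowed from the parallel minor. But C (C–E–G) is foreign: the diatonic vi on degree 6 is C#m, whereas C comes from E minor. It is labeled bVI. But Am (A–C–E) is foreign: the diatonic IV on degree 4 is A, whereas Am comes from E minor. It is labeled iv.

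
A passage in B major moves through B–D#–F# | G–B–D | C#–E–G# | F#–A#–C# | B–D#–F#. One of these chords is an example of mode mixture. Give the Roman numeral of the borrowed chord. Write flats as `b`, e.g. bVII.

The diatonic triads in B major are B, C#m, D#m, E, F#, G#m, A#dim. Of the given chords, B–D#–F# = B, C#–E–G# = C#m and F#–A#–C# = F# are diatonic. G–B–D doesn't fit — on degree 6 B major would have G#m (vi). G is the degree-6 chord of B minor, so it is the borrowed bVI.

bVI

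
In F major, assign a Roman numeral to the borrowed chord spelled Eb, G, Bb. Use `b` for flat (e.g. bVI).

The root Eb is the lowered 7th scale degree — diatonically F major has E there. Eb–G–Bb is a major chord — the form found in F minor, not the diatonic vii° (Edim). Borrowed into F major it is written bVII.

bVII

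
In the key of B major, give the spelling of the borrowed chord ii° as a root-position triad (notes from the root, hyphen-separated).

ii° is built on scale degree 2, which is C# in both B major and its parallel. In B minor the chord on C# is C#–E–G.

C#-E-G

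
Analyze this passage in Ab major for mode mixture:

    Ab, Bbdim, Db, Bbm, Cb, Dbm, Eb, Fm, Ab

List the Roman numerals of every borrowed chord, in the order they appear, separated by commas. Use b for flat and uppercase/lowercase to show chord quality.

ii°, bIII, iv

In Ab major the diatonic chords are Ab, Bbm, Cm, Db, Eb, Fm, Gdim. Of the given chords, Ab, Db, Bbm, Eb and Fm are diatonic. Bbdim (Bb–Db–Fb) doesn't fit — on degree 2 Ab major would have Bbm (ii). Bbdim is the degree-2 chord of Ab minor, so it is the borrowed ii°. Cb (Cb–Eb–Gb) doesn't fit — on degree 3 Ab major would have Cm (iii). Cb is the degree-3 chord of Ab minor, so it is the borrowed bIII. Dbm (Db–Fb–Ab) doesn't fit — on degree 4 Ab major would have Db (IV). Dbm is the degree-4 chord of Ab minor, so it is the borrowed iv.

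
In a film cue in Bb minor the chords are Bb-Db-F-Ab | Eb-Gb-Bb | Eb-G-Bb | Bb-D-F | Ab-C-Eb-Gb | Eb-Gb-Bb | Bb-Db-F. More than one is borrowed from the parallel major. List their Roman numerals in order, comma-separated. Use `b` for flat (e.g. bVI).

IV, I

Bb minor has the diatonic set Bbm, Cdim, Db, Ebm, F, Gb, Ab (with V from harmonic minor). Bb–Db–F–Ab = Bbm7, Eb–Gb–Bb = Ebm, Ab–C–Eb–Gb = Ab7 and Bb–Db–F = Bbm are all diatonic. But Eb–G–Bb is foreign: the diatonic iv on degree 4 is Ebm, whereas Eb comes from Bb major. It is labeled IV. Bb–D–F doesn't fit — on degree 1 Bb minor would have Bbm (i). Bb is the degree-1 chord of Bb major, so it is the borrowed I.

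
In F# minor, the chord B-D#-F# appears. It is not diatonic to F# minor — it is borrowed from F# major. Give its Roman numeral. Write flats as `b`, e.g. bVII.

B is scale degree 4 in F# minor. The diatonic chord on degree 4 would be Bm (iv), but B–D#–F# is the major chord from F# major. As a borrowed chord it is labeled IV.

IV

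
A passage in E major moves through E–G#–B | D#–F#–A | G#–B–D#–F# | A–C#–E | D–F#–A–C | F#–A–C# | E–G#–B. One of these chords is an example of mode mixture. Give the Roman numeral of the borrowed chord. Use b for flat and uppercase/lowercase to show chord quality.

In E major the diatonic chords are E, F#m, G#m, A, B, C#m, D#dim. Of the given chords, E–G#–B = E, D#–F#–A = D#dim, G#–B–D#–F# = G#m7, A–C#–E = A and F#–A–C# = F#m are diatonic. D–F#–A–C is not: scale degree 7 in E major carries D#dim (vii°). In E minor the chord on that degree is D7, so here it functions as bVII7, borrowed from the parallel minor.

bVII7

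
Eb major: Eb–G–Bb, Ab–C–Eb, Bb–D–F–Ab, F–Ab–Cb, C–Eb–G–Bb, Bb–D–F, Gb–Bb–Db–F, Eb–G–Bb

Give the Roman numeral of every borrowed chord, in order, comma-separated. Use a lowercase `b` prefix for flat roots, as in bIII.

The diatonic triads in Eb major are Eb, Fm, Gm, Ab, Bb, Cm, Ddim. Eb–G–Bb = Eb, Ab–C–Eb = Ab, Bb–D–F–Ab = Bb7, C–Eb–G–Bb = Cm7 and Bb–D–F = Bb all belong to that set. F–Ab–Cb doesn't fit — on degree 2 Eb major would have Fm (ii). Fdim is the degree-2 chord of Eb minor, so it is the borrowed ii°. Gb–Bb–Db–F is not: scale degree 3 in Eb major carries Gm (iii). In Eb minor the chord on that degree is Gbmaj7, so here it functions as bIIImaj7, borrowed from the parallel minor.

ii°, bIIImaj7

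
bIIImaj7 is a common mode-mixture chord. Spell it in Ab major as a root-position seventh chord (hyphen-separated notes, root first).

Cb-Eb-Gb-Bb

Scale degree 3 in Ab major is C. bIIImaj7 uses the lowered form, Cb, taken from Ab minor. Building the major-seventh chord from the parallel minor on Cb: Cb–Eb–Gb–Bb.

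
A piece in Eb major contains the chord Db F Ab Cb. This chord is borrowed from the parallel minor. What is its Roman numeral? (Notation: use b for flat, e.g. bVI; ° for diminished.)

The root Db is the lowered 7th scale degree — diatonically Eb major has D there. Db–F–Ab–Cb is a dominant-seventh chord — the form found in Eb minor, not the diatonic vii° (Ddim). Borrowed into Eb major it is written bVII7.

bVII7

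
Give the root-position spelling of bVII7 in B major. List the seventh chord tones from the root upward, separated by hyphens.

Scale degree 7 in B major is A#. bVII7 uses the lowered form, A, taken from B minor. Building the dominant-seventh chord from the parallel minor on A: A–C#–E–G.

A-C#-E-G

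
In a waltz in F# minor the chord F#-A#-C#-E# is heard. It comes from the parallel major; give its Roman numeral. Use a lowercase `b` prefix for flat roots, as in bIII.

Imaj7

F# is scale degree 1 in F# minor. Diatonically F# minor has F#m (i) on that degree; F#–A#–C#–E# is instead the major-seventh chord native to F# major, so it takes the label Imaj7.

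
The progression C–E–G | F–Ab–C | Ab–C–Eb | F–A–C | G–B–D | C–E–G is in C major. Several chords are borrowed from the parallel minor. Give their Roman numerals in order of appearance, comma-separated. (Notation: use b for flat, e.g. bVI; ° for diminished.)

In C major the diatonic chords are C, Dm, Em, F, G, Am, Bdim. C–E–G = C, F–A–C = F and G–B–D = G all belong to that set. But F–Ab–C is foreign: the diatonic IV on degree 4 is F, whereas Fm comes from C minor. It is labeled iv. But Ab–C–Eb is foreign: the diatonic vi on degree 6 is Am, whereas Ab comes from C minor. It is labeled bVI.

iv, bVI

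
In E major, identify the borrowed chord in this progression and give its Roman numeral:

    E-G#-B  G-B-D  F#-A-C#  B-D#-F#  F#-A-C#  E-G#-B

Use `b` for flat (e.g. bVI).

In E major the diatonic chords are E, F#m, G#m, A, B, C#m, D#dim. E–G#–B = E, F#–A–C# = F#m and B–D#–F# = B all belong to that set. G–B–D is not: scale degree 3 in E major carries G#m (iii). In E minor the chord on that degree is G, so here it functions as bIII, borrowed from the parallel minor.

bIII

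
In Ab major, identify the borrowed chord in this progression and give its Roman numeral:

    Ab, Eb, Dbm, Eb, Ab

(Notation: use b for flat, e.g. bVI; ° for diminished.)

iv

The diatonic triads in Ab major are Ab, Bbm, Cm, Db, Eb, Fm, Gdim. Ab and Eb are both diatonic. But Dbm (Db–Fb–Ab) is foreign: the diatonic IV on degree 4 is Db, whereas Dbm comes from Ab minor. It is labeled iv.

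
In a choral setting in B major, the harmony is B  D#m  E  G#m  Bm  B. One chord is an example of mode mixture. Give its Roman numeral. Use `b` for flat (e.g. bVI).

i

B major has the diatonic set B, C#m, D#m, E, F#, G#m, A#dim. B, D#m, E and G#m are all diatonic. Bm (B–D–F#) doesn't fit — on degree 1 B major would have B (I). Bm is the degree-1 chord of B minor, so it is the borrowed i.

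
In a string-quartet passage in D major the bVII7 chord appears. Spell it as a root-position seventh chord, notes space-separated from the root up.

C E G Bb

bVII7 is built on the lowered scale degree 7. In D major degree 7 is C#; lowered it becomes C. Building the dominant-seventh chord from the parallel minor on C: C–E–G–Bb.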